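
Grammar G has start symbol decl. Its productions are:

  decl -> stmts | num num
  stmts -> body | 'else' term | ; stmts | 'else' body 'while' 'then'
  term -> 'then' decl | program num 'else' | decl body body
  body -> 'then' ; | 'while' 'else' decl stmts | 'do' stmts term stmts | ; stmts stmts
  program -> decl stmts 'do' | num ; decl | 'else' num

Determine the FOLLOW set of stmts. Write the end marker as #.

In decl -> stmts: stmts is at the end, add FOLLOW(decl) = { #, 'do', 'else', 'then', 'while', ;, num }.
In stmts -> ; stmts: stmts is at the end, add FOLLOW(stmts) = { #, 'do', 'else', 'then', 'while', ;, num }.
In body -> 'while' 'else' decl stmts: stmts is at the end, add FOLLOW(body) = { #, 'do', 'else', 'then', 'while', ;, num }.
In body -> 'do' stmts term stmts: add FIRST(term stmts) = { 'do', 'else', 'then', 'while', ;, num }.
In body -> 'do' stmts term stmts: stmts is at the end, add FOLLOW(body) = { #, 'do', 'else', 'then', 'while', ;, num }.
In body -> ; stmts stmts: add FIRST(stmts) = { 'do', 'else', 'then', 'while', ; }.
In body -> ; stmts stmts: stmts is at the end, add FOLLOW(body) = { #, 'do', 'else', 'then', 'while', ;, num }.
In program -> decl stmts 'do': add FIRST('do') = { 'do' }.
Union: FOLLOW(stmts) = { #, 'do', 'else', 'then', 'while', ;, num }.

{ #, 'do', 'else', 'then', 'while', ;, num }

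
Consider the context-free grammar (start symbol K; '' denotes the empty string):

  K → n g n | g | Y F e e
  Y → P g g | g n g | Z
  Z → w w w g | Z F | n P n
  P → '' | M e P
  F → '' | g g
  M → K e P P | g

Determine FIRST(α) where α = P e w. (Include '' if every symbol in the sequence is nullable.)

Add FIRST(P)\{''} = { g, n, w }; P is nullable, continue.
e is a terminal; add {e} and stop.

{ e, g, n, w }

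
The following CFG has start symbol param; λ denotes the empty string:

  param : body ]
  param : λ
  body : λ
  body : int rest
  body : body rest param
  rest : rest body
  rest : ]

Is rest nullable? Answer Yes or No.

No

Nullable nonterminals: body, param.
No production of rest has an RHS whose symbols are all nullable, so rest is not nullable.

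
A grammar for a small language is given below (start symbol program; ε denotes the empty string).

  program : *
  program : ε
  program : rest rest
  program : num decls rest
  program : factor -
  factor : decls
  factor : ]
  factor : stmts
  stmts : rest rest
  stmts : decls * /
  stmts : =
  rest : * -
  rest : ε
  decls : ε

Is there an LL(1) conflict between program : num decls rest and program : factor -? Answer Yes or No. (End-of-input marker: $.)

No

FIRST(num decls rest) = { num } and FIRST(factor -) = { *, -, =, ] }.
The FIRST sets are disjoint and neither alternative is nullable — no conflict.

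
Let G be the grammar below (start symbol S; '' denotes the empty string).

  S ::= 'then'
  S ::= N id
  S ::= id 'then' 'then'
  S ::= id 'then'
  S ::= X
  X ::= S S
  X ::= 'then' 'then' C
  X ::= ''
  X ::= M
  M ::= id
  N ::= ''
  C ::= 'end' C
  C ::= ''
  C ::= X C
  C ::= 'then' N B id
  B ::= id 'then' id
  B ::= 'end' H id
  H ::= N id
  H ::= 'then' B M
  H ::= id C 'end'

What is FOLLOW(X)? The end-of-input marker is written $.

In S ::= X: X is at the end, add FOLLOW(S) = { $, 'end', 'then', id }.
In C ::= X C: add FIRST(C)\{''} = { 'end', 'then', id }.
  Since C is nullable, also add FOLLOW(C) = { $, 'end', 'then', id }.
Union: FOLLOW(X) = { $, 'end', 'then', id }.

{ $, 'end', 'then', id }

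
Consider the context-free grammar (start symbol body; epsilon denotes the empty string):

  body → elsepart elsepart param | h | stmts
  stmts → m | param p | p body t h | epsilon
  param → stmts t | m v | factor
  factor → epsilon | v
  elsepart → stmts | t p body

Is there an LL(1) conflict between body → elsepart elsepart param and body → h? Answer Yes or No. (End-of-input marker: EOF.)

No

FIRST(elsepart elsepart param) = { m, p, t, v, epsilon } and FIRST(h) = { h }.
The first is nullable but FOLLOW(body) = { EOF, m, p, t, v } is disjoint from FIRST of the second.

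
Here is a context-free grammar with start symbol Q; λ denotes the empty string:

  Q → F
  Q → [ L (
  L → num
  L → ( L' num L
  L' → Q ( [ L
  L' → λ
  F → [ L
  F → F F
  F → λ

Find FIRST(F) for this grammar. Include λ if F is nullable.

{ [, λ }

F → [ L contributes {[}.
From F → F F: F, F nullable, take FIRST(F) ∪ FIRST(F) = { [ }; also λ since the whole RHS is nullable.
F → λ contributes λ.
Union: FIRST(F) = { [, λ }.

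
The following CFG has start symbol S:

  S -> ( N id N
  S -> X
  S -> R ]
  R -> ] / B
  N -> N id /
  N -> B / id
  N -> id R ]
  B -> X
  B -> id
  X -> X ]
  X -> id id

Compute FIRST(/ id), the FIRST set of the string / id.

{ / }

/ is a terminal; add {/} and stop.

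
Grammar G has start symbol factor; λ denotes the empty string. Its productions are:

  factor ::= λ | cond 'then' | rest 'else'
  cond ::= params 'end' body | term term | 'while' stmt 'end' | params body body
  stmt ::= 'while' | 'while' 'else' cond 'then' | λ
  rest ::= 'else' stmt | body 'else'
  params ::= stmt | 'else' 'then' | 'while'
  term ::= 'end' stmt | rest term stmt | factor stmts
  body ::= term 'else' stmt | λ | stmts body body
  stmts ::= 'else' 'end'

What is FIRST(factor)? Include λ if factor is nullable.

{ 'else', 'end', 'then', 'while', λ }

factor ::= λ contributes λ.
From factor ::= cond 'then': cond nullable, take FIRST(cond) ∪ {'then'} = { 'else', 'end', 'then', 'while' }.
From factor ::= rest 'else': add FIRST(rest) = { 'else', 'end', 'then', 'while' }.
Union: FIRST(factor) = { 'else', 'end', 'then', 'while', λ }.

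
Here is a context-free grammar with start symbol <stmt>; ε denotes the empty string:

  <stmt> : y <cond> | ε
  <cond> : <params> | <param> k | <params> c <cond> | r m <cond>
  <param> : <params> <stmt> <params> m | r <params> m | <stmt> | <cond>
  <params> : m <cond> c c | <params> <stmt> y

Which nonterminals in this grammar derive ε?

Directly nullable (have an ε-production): <stmt>.
<param> : <stmt> with every symbol nullable, so <param> is nullable.
No other nonterminal has a production whose RHS symbols are all nullable.

{ <param>, <stmt> }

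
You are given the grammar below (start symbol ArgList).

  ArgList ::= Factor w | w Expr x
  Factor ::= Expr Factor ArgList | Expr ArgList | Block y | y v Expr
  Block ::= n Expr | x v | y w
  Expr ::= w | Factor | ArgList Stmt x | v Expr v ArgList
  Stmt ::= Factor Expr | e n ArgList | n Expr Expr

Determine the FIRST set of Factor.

From Factor ::= Expr Factor ArgList: add FIRST(Expr) = { n, v, w, x, y }.
From Factor ::= Expr ArgList: add FIRST(Expr) = { n, v, w, x, y }.
From Factor ::= Block y: add FIRST(Block) = { n, x, y }.
Factor ::= y v Expr contributes {y}.
Union: FIRST(Factor) = { n, v, w, x, y }.

{ n, v, w, x, y }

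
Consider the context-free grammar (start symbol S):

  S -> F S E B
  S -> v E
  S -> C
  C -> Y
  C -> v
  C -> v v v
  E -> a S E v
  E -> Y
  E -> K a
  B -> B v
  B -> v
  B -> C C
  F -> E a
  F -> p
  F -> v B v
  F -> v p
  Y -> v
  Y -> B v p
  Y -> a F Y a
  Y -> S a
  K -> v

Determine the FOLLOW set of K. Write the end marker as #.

{ a }

In E -> K a: add FIRST(a) = { a }.
Union: FOLLOW(K) = { a }.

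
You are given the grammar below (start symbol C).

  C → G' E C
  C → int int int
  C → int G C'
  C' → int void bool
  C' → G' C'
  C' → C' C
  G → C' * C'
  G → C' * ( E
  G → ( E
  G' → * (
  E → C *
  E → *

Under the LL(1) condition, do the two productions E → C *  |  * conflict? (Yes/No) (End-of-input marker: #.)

Yes

FIRST(C *) = { *, int } and FIRST(*) = { * }.
Both contain *, so the two alternatives are not disjoint — LL(1) conflict.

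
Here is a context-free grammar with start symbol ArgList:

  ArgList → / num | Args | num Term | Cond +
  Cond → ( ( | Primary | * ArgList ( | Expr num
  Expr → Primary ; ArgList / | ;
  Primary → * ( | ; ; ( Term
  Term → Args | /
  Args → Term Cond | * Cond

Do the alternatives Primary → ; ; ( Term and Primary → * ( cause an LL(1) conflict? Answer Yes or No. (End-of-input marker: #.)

No

FIRST(; ; ( Term) = { ; } and FIRST(* () = { * }.
The FIRST sets are disjoint and neither alternative is nullable — no conflict.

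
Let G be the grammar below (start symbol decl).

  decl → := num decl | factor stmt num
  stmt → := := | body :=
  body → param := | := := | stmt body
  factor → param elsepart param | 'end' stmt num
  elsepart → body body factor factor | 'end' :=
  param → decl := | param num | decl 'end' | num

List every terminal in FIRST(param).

From param → decl :=: add FIRST(decl) = { 'end', :=, num }.
From param → param num: add FIRST(param) = { 'end', :=, num }.
From param → decl 'end': add FIRST(decl) = { 'end', :=, num }.
param → num contributes {num}.
Union: FIRST(param) = { 'end', :=, num }.

{ 'end', :=, num }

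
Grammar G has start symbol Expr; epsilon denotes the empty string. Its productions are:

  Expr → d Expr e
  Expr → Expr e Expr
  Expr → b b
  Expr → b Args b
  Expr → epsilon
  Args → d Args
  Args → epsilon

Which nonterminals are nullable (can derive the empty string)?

{ Args, Expr }

Directly nullable (have an epsilon-production): Expr, Args.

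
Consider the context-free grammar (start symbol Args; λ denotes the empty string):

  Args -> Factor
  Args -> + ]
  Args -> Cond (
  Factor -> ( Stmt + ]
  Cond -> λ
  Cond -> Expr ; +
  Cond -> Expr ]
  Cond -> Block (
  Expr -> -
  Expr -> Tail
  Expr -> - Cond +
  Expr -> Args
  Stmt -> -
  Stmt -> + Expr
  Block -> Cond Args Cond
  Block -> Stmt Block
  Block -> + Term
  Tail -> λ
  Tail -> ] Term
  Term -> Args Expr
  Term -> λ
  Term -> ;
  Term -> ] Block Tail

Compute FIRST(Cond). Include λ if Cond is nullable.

{ (, +, -, ;, ], λ }

Cond -> λ contributes λ.
From Cond -> Expr ; +: Expr nullable, take FIRST(Expr) ∪ {;} = { (, +, -, ;, ] }.
From Cond -> Expr ]: Expr nullable, take FIRST(Expr) ∪ {]} = { (, +, -, ;, ] }.
From Cond -> Block (: add FIRST(Block) = { (, +, -, ;, ] }.
Union: FIRST(Cond) = { (, +, -, ;, ], λ }.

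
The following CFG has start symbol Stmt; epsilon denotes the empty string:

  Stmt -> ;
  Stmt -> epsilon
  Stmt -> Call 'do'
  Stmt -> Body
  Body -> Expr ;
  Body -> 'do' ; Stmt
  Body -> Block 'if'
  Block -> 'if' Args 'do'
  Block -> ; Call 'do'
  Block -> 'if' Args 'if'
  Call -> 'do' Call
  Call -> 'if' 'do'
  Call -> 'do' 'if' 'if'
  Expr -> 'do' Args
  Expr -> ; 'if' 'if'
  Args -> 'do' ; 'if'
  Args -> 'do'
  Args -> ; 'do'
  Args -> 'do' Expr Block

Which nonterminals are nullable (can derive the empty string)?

Directly nullable (have an epsilon-production): Stmt.
No other nonterminal has a production whose RHS symbols are all nullable.

{ Stmt }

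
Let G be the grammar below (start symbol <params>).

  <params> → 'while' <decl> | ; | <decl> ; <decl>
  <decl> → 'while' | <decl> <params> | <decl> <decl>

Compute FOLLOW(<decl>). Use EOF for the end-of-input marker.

In <params> → 'while' <decl>: <decl> is at the end, add FOLLOW(<params>) = { EOF, 'while', ; }.
In <params> → <decl> ; <decl>: add FIRST(; <decl>) = { ; }.
In <params> → <decl> ; <decl>: <decl> is at the end, add FOLLOW(<params>) = { EOF, 'while', ; }.
In <decl> → <decl> <params>: add FIRST(<params>) = { 'while', ; }.
In <decl> → <decl> <decl>: add FIRST(<decl>) = { 'while' }.
In <decl> → <decl> <decl>: <decl> is at the end, add FOLLOW(<decl>) = { EOF, 'while', ; }.
Union: FOLLOW(<decl>) = { EOF, 'while', ; }.

{ EOF, 'while', ; }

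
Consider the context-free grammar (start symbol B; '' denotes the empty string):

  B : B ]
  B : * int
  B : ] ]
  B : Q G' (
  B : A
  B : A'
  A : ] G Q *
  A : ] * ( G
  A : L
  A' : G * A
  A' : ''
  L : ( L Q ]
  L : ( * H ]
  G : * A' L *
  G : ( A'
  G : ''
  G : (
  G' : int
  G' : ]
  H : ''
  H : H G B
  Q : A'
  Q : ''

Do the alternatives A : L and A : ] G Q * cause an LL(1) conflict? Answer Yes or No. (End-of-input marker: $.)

No

FIRST(L) = { ( } and FIRST(] G Q *) = { ] }.
The FIRST sets are disjoint and neither alternative is nullable — no conflict.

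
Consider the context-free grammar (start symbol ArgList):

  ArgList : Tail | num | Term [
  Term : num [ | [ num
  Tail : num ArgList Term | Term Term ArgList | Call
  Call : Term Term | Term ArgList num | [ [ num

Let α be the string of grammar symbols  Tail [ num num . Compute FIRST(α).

{ [, num }

Add FIRST(Tail) = { [, num }; Tail is not nullable, stop.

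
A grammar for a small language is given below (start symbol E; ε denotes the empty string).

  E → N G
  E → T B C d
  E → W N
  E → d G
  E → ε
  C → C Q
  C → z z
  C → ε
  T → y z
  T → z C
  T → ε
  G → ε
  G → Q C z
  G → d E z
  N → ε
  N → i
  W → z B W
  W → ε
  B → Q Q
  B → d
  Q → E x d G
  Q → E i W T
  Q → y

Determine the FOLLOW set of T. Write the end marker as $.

{ $, d, i, x, y, z }

In E → T B C d: add FIRST(B C d) = { d, i, x, y, z }.
In Q → E i W T: T is at the end, add FOLLOW(Q) = { $, d, i, x, y, z }.
Union: FOLLOW(T) = { $, d, i, x, y, z }.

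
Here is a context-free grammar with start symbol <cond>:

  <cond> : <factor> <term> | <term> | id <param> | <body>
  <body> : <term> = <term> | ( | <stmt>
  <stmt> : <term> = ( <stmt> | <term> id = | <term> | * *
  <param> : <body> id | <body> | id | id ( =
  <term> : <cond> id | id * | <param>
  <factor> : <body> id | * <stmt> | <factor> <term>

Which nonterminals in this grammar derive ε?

No nonterminal has an empty production or an RHS whose symbols are all nullable.

{ } (none)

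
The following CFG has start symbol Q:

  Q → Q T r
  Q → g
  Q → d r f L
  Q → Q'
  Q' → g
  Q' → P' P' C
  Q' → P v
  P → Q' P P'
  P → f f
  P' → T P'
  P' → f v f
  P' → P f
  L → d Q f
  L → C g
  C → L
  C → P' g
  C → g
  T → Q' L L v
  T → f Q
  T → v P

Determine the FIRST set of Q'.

Q' → g contributes {g}.
From Q' → P' P' C: add FIRST(P') = { f, g, v }.
From Q' → P v: add FIRST(P) = { f, g, v }.
Union: FIRST(Q') = { f, g, v }.

{ f, g, v }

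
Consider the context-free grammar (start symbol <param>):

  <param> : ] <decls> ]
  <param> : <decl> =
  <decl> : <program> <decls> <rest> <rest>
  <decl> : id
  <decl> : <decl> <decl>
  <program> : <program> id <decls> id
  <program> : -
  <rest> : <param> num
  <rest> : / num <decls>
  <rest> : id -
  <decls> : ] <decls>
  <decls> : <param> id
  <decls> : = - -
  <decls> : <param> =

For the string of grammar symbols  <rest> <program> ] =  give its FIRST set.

{ -, /, ], id }

Add FIRST(<rest>) = { -, /, ], id }; <rest> is not nullable, stop.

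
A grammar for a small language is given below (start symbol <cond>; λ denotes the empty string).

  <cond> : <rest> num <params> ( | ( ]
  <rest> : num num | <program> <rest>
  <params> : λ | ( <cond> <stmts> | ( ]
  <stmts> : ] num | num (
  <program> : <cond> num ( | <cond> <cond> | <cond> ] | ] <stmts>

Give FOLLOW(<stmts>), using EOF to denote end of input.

In <params> : ( <cond> <stmts>: <stmts> is at the end, add FOLLOW(<params>) = { ( }.
In <program> : ] <stmts>: <stmts> is at the end, add FOLLOW(<program>) = { (, ], num }.
Union: FOLLOW(<stmts>) = { (, ], num }.

{ (, ], num }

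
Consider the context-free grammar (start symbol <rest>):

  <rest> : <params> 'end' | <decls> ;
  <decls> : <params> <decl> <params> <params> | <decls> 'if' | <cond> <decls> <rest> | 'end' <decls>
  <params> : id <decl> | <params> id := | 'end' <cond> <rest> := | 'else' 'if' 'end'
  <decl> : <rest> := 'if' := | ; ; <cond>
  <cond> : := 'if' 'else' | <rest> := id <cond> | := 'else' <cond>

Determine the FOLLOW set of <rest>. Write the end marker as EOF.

<rest> is the start symbol, so EOF ∈ FOLLOW(<rest>).
In <decls> : <cond> <decls> <rest>: <rest> is at the end, add FOLLOW(<decls>) = { 'else', 'end', 'if', :=, ;, id }.
In <params> : 'end' <cond> <rest> :=: add FIRST(:=) = { := }.
In <decl> : <rest> := 'if' :=: add FIRST(:= 'if' :=) = { := }.
In <cond> : <rest> := id <cond>: add FIRST(:= id <cond>) = { := }.
Union: FOLLOW(<rest>) = { EOF, 'else', 'end', 'if', :=, ;, id }.

{ EOF, 'else', 'end', 'if', :=, ;, id }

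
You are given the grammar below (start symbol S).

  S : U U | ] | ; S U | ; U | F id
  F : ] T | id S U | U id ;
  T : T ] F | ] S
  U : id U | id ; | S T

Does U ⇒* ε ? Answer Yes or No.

No

No nonterminal in this grammar is nullable.
No production of U has an RHS whose symbols are all nullable, so U is not nullable.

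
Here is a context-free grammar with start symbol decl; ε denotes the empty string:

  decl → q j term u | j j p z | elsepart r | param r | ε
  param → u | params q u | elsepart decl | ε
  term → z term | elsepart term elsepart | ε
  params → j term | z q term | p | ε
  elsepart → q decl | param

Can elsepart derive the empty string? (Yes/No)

Yes

elsepart → param and each of param is nullable, so elsepart ⇒* ε.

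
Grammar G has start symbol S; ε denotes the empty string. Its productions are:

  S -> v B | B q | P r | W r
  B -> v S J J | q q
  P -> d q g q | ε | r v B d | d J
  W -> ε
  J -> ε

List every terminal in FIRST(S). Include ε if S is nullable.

{ d, q, r, v }

S -> v B contributes {v}.
From S -> B q: add FIRST(B) = { q, v }.
From S -> P r: P nullable, take FIRST(P) ∪ {r} = { d, r }.
From S -> W r: W nullable, take FIRST(W) ∪ {r} = { r }.
Union: FIRST(S) = { d, q, r, v }.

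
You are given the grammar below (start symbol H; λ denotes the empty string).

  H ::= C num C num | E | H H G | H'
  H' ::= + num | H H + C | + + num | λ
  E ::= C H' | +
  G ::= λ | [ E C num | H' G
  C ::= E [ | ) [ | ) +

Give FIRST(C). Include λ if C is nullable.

From C ::= E [: add FIRST(E) = { ), + }.
C ::= ) [ contributes {)}.
C ::= ) + contributes {)}.
Union: FIRST(C) = { ), + }.

{ ), + }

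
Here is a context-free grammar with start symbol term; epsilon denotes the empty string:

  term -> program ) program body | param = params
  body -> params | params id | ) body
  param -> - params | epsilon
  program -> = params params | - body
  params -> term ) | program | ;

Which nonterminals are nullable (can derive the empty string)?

{ param }

Directly nullable (have an epsilon-production): param.
No other nonterminal has a production whose RHS symbols are all nullable.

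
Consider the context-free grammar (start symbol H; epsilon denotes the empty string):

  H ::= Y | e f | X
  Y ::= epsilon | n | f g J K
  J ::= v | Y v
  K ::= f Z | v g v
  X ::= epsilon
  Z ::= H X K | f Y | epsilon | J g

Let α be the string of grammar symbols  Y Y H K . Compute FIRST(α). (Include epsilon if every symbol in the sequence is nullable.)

{ e, f, n, v }

Add FIRST(Y)\{epsilon} = { f, n }; Y is nullable, continue.
Add FIRST(Y)\{epsilon} = { f, n }; Y is nullable, continue.
Add FIRST(H)\{epsilon} = { e, f, n }; H is nullable, continue.
Add FIRST(K) = { f, v }; K is not nullable, stop.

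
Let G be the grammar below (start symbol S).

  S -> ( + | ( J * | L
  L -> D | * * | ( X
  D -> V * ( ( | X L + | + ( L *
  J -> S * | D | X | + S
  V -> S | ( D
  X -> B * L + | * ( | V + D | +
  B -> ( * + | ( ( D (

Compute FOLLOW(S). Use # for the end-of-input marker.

S is the start symbol, so # ∈ FOLLOW(S).
In J -> S *: add FIRST(*) = { * }.
In J -> + S: S is at the end, add FOLLOW(J) = { * }.
In V -> S: S is at the end, add FOLLOW(V) = { *, + }.
Union: FOLLOW(S) = { #, *, + }.

{ #, *, + }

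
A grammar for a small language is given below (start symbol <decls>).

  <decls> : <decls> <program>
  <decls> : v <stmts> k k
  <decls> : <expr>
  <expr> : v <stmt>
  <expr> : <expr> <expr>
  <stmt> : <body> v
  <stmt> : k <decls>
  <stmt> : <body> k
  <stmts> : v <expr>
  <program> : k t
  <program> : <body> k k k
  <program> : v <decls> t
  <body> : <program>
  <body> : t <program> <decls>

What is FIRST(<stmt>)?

{ k, t, v }

From <stmt> : <body> v: add FIRST(<body>) = { k, t, v }.
<stmt> : k <decls> contributes {k}.
From <stmt> : <body> k: add FIRST(<body>) = { k, t, v }.
Union: FIRST(<stmt>) = { k, t, v }.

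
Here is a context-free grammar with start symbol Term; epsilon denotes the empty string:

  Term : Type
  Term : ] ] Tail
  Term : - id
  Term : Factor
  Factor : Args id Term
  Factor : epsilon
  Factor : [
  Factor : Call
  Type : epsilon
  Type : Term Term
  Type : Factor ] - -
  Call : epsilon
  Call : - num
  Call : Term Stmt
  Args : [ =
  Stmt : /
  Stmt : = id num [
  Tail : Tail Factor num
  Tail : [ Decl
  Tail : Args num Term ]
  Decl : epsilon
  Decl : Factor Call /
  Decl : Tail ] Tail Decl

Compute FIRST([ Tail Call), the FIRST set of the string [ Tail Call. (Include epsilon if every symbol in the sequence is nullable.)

{ [ }

[ is a terminal; add {[} and stop.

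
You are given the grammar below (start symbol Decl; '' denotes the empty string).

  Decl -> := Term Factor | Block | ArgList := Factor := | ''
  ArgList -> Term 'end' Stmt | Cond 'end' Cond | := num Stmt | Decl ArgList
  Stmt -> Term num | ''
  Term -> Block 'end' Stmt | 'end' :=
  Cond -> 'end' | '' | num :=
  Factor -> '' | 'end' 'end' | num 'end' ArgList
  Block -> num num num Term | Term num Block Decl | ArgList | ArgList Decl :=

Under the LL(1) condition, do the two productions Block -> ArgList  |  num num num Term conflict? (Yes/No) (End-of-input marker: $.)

FIRST(ArgList) = { 'end', :=, num } and FIRST(num num num Term) = { num }.
Both contain num, so the two alternatives are not disjoint — LL(1) conflict.

Yes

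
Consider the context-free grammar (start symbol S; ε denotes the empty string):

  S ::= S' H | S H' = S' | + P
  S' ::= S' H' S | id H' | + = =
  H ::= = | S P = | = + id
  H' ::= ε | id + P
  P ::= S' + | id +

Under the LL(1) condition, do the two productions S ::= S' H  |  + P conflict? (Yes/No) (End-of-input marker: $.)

Yes

FIRST(S' H) = { +, id } and FIRST(+ P) = { + }.
Both contain +, so the two alternatives are not disjoint — LL(1) conflict.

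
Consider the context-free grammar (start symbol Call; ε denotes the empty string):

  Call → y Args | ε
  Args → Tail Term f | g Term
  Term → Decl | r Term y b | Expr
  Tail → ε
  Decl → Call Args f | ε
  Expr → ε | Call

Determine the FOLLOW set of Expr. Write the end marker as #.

{ #, f, g, r, y }

In Term → Expr: Expr is at the end, add FOLLOW(Term) = { #, f, g, r, y }.
Union: FOLLOW(Expr) = { #, f, g, r, y }.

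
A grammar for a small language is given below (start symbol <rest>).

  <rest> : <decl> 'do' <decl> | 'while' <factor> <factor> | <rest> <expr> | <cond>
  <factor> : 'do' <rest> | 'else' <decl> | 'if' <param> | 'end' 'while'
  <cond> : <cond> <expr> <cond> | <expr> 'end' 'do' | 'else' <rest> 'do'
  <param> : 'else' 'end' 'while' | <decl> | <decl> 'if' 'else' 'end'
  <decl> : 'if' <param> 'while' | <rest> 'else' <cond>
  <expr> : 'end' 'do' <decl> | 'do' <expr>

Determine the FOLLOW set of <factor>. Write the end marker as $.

{ $, 'do', 'else', 'end', 'if' }

In <rest> : 'while' <factor> <factor>: add FIRST(<factor>) = { 'do', 'else', 'end', 'if' }.
In <rest> : 'while' <factor> <factor>: <factor> is at the end, add FOLLOW(<rest>) = { $, 'do', 'else', 'end', 'if' }.
Union: FOLLOW(<factor>) = { $, 'do', 'else', 'end', 'if' }.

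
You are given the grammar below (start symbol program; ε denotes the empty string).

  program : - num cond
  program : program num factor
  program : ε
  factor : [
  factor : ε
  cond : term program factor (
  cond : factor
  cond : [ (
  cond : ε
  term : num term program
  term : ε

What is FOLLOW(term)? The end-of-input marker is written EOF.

{ (, -, [, num }

In cond : term program factor (: add FIRST(program factor () = { (, -, [, num }.
In term : num term program: add FIRST(program)\{ε} = { -, num }.
  Since program is nullable, also add FOLLOW(term) = { (, -, [, num }.
Union: FOLLOW(term) = { (, -, [, num }.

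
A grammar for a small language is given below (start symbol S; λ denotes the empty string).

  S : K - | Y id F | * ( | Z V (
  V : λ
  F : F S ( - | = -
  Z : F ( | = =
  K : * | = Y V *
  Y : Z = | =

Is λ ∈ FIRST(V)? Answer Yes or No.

V has an λ-production, so V ⇒ λ.

Yes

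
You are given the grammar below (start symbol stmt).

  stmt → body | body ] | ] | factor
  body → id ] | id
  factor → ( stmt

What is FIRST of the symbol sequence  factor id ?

Add FIRST(factor) = { ( }; factor is not nullable, stop.

{ ( }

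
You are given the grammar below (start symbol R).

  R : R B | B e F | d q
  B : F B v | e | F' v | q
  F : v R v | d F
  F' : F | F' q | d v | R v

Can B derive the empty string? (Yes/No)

No

No nonterminal in this grammar is nullable.
No production of B has an RHS whose symbols are all nullable, so B is not nullable.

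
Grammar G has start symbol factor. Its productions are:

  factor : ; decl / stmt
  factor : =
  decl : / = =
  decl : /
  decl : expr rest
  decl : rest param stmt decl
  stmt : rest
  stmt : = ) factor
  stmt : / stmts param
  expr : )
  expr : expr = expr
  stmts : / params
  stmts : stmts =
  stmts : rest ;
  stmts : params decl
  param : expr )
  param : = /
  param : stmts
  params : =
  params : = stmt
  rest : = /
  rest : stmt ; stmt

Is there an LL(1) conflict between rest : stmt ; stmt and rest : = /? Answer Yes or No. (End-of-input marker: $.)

FIRST(stmt ; stmt) = { /, = } and FIRST(= /) = { = }.
Both contain =, so the two alternatives are not disjoint — LL(1) conflict.

Yes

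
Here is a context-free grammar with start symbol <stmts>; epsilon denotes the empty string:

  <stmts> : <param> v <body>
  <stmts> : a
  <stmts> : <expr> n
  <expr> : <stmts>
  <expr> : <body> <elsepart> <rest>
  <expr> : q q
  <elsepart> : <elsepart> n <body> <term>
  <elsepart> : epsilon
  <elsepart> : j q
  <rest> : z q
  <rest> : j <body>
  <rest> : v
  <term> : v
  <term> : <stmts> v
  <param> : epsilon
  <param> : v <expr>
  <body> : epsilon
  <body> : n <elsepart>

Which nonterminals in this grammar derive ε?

{ <body>, <elsepart>, <param> }

Directly nullable (have an epsilon-production): <elsepart>, <param>, <body>.
No other nonterminal has a production whose RHS symbols are all nullable.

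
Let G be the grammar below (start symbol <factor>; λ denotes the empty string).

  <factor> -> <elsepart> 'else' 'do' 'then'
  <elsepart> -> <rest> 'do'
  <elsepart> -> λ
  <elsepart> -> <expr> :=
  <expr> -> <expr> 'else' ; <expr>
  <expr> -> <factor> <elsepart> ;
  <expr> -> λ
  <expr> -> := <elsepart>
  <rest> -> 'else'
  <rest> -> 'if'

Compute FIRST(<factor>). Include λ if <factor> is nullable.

From <factor> -> <elsepart> 'else' 'do' 'then': <elsepart> nullable, take FIRST(<elsepart>) ∪ {'else'} = { 'else', 'if', := }.
Union: FIRST(<factor>) = { 'else', 'if', := }.

{ 'else', 'if', := }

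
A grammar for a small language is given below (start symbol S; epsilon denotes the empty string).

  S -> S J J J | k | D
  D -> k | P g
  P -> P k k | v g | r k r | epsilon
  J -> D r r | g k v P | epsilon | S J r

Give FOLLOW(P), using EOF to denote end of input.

In D -> P g: add FIRST(g) = { g }.
In P -> P k k: add FIRST(k k) = { k }.
In J -> g k v P: P is at the end, add FOLLOW(J) = { EOF, g, k, r, v }.
Union: FOLLOW(P) = { EOF, g, k, r, v }.

{ EOF, g, k, r, v }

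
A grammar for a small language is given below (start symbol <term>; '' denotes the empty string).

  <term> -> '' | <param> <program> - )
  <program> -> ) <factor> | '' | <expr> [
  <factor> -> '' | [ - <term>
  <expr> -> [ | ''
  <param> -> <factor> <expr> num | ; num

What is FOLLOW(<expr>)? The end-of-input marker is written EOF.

{ [, num }

In <program> -> <expr> [: add FIRST([) = { [ }.
In <param> -> <factor> <expr> num: add FIRST(num) = { num }.
Union: FOLLOW(<expr>) = { [, num }.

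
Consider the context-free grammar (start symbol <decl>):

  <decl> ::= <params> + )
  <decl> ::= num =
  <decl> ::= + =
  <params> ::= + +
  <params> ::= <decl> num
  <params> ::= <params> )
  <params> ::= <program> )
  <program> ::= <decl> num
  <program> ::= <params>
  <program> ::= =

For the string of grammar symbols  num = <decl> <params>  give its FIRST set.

{ num }

num is a terminal; add {num} and stop.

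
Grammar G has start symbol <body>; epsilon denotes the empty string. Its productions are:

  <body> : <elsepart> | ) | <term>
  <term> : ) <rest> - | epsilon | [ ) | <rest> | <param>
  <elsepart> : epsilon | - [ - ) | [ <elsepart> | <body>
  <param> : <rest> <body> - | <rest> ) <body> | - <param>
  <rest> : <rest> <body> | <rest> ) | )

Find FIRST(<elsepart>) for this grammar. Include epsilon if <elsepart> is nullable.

{ ), -, [, epsilon }

<elsepart> : epsilon contributes epsilon.
<elsepart> : - [ - ) contributes {-}.
<elsepart> : [ <elsepart> contributes {[}.
From <elsepart> : <body>: add FIRST(<body>) = { ), -, [, epsilon } (including epsilon since <body> is nullable).
Union: FIRST(<elsepart>) = { ), -, [, epsilon }.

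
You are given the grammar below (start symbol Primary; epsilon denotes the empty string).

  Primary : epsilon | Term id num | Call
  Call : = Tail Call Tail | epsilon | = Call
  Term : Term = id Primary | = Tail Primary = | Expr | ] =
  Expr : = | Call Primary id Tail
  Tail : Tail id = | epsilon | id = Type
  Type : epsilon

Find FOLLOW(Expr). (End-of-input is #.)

In Term : Expr: Expr is at the end, add FOLLOW(Term) = { =, id }.
Union: FOLLOW(Expr) = { =, id }.

{ =, id }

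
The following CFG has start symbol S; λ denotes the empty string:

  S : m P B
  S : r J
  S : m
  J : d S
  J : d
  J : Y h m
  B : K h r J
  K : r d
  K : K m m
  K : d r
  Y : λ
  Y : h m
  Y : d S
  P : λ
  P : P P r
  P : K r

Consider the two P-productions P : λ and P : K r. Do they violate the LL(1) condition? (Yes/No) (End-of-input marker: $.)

FIRST(λ) = { λ } and FIRST(K r) = { d, r }.
The first alternative is nullable and FOLLOW(P) = { d, r } shares d with FIRST of the second — conflict.

Yes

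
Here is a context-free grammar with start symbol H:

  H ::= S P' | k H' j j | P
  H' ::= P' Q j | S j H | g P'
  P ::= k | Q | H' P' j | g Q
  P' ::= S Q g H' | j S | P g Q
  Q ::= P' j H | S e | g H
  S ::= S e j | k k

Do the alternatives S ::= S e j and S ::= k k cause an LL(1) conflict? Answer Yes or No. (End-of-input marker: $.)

Yes

FIRST(S e j) = { k } and FIRST(k k) = { k }.
Both contain k, so the two alternatives are not disjoint — LL(1) conflict.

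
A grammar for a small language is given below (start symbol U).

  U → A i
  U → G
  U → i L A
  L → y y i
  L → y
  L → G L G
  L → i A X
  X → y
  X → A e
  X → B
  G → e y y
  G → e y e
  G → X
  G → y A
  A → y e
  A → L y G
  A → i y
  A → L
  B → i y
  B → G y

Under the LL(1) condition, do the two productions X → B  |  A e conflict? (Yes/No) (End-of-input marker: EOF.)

Yes

FIRST(B) = { e, i, y } and FIRST(A e) = { e, i, y }.
Both contain e, so the two alternatives are not disjoint — LL(1) conflict.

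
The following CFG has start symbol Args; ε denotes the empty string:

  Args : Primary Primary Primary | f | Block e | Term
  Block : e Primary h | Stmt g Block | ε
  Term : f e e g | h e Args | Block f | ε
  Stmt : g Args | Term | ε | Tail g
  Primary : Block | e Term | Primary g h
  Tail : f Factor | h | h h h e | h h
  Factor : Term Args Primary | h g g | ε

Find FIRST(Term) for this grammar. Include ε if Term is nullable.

{ e, f, g, h, ε }

Term : f e e g contributes {f}.
Term : h e Args contributes {h}.
From Term : Block f: Block nullable, take FIRST(Block) ∪ {f} = { e, f, g, h }.
Term : ε contributes ε.
Union: FIRST(Term) = { e, f, g, h, ε }.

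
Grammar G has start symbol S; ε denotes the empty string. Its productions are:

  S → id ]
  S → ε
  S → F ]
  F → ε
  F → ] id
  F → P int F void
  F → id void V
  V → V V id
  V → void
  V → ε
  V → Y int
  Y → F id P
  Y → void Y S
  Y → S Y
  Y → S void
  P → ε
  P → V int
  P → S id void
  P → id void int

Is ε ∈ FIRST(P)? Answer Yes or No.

Yes

P has an ε-production, so P ⇒ ε.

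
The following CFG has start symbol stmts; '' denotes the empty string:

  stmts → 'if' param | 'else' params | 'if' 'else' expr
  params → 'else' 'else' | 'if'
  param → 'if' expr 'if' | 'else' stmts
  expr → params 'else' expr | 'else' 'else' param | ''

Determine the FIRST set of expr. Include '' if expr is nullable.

{ 'else', 'if', '' }

From expr → params 'else' expr: add FIRST(params) = { 'else', 'if' }.
expr → 'else' 'else' param contributes {'else'}.
expr → '' contributes ''.
Union: FIRST(expr) = { 'else', 'if', '' }.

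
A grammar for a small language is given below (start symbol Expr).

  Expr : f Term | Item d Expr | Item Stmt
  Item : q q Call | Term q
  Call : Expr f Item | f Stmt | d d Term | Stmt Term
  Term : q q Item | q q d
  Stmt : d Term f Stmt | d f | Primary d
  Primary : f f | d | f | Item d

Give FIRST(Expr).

Expr : f Term contributes {f}.
From Expr : Item d Expr: add FIRST(Item) = { q }.
From Expr : Item Stmt: add FIRST(Item) = { q }.
Union: FIRST(Expr) = { f, q }.

{ f, q }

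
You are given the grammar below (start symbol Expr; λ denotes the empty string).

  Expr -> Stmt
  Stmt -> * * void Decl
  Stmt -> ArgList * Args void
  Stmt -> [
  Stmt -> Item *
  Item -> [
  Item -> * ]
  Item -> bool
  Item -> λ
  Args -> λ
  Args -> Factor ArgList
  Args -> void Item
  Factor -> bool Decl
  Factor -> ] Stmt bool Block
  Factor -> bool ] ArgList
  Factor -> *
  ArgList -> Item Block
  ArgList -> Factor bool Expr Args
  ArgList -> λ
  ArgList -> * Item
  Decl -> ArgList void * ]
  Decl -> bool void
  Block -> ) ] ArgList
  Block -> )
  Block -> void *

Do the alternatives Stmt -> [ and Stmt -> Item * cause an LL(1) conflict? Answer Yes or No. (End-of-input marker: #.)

Yes

FIRST([) = { [ } and FIRST(Item *) = { *, [, bool }.
Both contain [, so the two alternatives are not disjoint — LL(1) conflict.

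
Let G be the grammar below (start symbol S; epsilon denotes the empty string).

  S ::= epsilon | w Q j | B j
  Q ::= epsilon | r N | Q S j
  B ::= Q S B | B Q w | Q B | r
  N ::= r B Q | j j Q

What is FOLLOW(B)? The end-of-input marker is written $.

In S ::= B j: add FIRST(j) = { j }.
In B ::= Q S B: B is at the end, add FOLLOW(B) = { j, r, w }.
In B ::= B Q w: add FIRST(Q w) = { j, r, w }.
In B ::= Q B: B is at the end, add FOLLOW(B) = { j, r, w }.
In N ::= r B Q: add FIRST(Q)\{epsilon} = { j, r, w }.
  Since Q is nullable, also add FOLLOW(N) = { j, r, w }.
Union: FOLLOW(B) = { j, r, w }.

{ j, r, w }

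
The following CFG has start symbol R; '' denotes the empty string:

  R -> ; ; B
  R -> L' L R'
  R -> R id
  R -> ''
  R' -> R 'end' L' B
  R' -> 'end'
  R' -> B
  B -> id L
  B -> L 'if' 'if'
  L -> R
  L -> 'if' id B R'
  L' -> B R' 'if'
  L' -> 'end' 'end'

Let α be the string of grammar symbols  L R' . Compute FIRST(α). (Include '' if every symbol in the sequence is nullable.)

Add FIRST(L)\{''} = { 'end', 'if', ;, id }; L is nullable, continue.
Add FIRST(R') = { 'end', 'if', ;, id }; R' is not nullable, stop.

{ 'end', 'if', ;, id }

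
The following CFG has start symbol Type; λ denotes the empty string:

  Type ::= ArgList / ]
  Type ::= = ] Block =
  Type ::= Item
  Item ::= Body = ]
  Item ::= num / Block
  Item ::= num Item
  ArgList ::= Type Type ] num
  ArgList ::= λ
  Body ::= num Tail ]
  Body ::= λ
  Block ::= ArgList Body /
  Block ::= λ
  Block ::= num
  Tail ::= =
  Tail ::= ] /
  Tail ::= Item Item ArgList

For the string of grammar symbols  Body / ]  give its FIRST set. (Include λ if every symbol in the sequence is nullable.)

Add FIRST(Body)\{λ} = { num }; Body is nullable, continue.
/ is a terminal; add {/} and stop.

{ /, num }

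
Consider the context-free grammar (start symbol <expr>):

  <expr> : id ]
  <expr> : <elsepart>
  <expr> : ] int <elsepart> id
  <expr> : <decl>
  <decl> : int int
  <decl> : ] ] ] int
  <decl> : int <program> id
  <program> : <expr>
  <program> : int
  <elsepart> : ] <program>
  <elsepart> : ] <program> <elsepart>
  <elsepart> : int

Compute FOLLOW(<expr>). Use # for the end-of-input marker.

{ #, ], id, int }

<expr> is the start symbol, so # ∈ FOLLOW(<expr>).
In <program> : <expr>: <expr> is at the end, add FOLLOW(<program>) = { #, ], id, int }.
Union: FOLLOW(<expr>) = { #, ], id, int }.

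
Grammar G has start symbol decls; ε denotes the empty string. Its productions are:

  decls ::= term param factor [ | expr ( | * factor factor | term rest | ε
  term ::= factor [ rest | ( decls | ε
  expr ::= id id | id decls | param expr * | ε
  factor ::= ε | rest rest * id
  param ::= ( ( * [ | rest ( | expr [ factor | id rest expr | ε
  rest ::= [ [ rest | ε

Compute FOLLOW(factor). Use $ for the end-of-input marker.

{ $, (, *, [, id }

In decls ::= term param factor [: add FIRST([) = { [ }.
In decls ::= * factor factor: add FIRST(factor)\{ε} = { *, [ }.
  Since factor is nullable, also add FOLLOW(decls) = { $, (, *, [, id }.
In decls ::= * factor factor: factor is at the end, add FOLLOW(decls) = { $, (, *, [, id }.
In term ::= factor [ rest: add FIRST([ rest) = { [ }.
In param ::= expr [ factor: factor is at the end, add FOLLOW(param) = { (, *, [, id }.
Union: FOLLOW(factor) = { $, (, *, [, id }.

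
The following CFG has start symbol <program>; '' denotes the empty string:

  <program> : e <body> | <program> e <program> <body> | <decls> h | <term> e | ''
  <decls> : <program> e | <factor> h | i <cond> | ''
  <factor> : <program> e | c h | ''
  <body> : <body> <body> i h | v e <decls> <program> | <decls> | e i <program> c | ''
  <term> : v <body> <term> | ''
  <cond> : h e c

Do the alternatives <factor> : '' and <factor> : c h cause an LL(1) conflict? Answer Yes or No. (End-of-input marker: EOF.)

FIRST('') = { '' } and FIRST(c h) = { c }.
The first is nullable but FOLLOW(<factor>) = { h } is disjoint from FIRST of the second.

No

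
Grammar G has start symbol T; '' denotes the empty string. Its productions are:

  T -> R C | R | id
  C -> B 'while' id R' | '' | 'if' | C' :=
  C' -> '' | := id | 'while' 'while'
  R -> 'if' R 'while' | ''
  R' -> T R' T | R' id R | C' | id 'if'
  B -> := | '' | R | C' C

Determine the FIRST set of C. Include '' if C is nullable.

From C -> B 'while' id R': B nullable, take FIRST(B) ∪ {'while'} = { 'if', 'while', := }.
C -> '' contributes ''.
C -> 'if' contributes {'if'}.
From C -> C' :=: C' nullable, take FIRST(C') ∪ {:=} = { 'while', := }.
Union: FIRST(C) = { 'if', 'while', :=, '' }.

{ 'if', 'while', :=, '' }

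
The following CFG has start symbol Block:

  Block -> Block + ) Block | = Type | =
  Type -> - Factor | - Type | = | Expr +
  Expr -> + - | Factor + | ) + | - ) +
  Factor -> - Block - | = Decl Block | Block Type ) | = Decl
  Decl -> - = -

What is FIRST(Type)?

{ ), +, -, = }

Type -> - Factor contributes {-}.
Type -> - Type contributes {-}.
Type -> = contributes {=}.
From Type -> Expr +: add FIRST(Expr) = { ), +, -, = }.
Union: FIRST(Type) = { ), +, -, = }.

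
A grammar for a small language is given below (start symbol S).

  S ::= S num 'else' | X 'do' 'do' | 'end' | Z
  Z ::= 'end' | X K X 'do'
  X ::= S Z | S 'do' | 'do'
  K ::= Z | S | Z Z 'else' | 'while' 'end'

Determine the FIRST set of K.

From K ::= Z: add FIRST(Z) = { 'do', 'end' }.
From K ::= S: add FIRST(S) = { 'do', 'end' }.
From K ::= Z Z 'else': add FIRST(Z) = { 'do', 'end' }.
K ::= 'while' 'end' contributes {'while'}.
Union: FIRST(K) = { 'do', 'end', 'while' }.

{ 'do', 'end', 'while' }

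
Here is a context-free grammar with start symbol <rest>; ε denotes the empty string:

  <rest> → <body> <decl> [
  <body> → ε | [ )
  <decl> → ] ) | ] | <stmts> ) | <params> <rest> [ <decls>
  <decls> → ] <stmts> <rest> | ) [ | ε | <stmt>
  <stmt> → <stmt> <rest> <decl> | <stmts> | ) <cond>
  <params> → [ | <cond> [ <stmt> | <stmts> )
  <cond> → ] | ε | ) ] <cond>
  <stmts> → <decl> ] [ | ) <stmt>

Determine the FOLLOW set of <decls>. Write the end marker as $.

{ ), [, ] }

In <decl> → <params> <rest> [ <decls>: <decls> is at the end, add FOLLOW(<decl>) = { ), [, ] }.
Union: FOLLOW(<decls>) = { ), [, ] }.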